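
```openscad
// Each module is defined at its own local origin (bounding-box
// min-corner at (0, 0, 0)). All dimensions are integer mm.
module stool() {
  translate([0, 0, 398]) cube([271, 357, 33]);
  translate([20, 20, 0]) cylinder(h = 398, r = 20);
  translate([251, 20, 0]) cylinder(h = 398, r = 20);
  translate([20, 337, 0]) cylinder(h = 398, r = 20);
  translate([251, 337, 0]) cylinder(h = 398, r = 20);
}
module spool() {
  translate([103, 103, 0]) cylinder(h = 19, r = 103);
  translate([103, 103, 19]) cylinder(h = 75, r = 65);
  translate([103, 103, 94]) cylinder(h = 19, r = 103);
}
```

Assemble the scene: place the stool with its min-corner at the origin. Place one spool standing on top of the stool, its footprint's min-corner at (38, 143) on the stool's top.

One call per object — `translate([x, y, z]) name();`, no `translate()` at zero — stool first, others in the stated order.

stool();
translate([38, 143, 431]) spool();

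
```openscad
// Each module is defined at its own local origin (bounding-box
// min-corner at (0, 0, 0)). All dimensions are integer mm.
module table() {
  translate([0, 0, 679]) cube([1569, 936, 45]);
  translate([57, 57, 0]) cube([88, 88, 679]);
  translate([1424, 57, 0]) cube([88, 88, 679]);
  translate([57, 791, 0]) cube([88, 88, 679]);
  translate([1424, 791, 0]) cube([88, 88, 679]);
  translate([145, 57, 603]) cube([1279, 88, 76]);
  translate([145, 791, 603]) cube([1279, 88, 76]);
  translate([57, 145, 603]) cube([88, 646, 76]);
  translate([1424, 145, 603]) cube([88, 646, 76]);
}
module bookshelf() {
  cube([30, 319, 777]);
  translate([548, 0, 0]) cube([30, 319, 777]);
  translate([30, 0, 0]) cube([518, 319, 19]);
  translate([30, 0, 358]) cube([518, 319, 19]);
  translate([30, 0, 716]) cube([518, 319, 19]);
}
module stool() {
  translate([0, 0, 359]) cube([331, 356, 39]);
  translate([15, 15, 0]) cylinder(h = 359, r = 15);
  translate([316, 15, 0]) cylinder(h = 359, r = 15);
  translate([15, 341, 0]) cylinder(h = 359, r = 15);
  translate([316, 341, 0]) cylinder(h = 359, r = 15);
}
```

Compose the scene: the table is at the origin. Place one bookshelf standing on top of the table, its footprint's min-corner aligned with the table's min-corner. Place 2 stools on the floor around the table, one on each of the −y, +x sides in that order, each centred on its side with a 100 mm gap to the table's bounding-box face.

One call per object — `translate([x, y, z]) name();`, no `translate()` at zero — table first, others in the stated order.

table();
translate([0, 0, 724]) bookshelf();
translate([619, -456, 0]) stool();
translate([1669, 290, 0]) stool();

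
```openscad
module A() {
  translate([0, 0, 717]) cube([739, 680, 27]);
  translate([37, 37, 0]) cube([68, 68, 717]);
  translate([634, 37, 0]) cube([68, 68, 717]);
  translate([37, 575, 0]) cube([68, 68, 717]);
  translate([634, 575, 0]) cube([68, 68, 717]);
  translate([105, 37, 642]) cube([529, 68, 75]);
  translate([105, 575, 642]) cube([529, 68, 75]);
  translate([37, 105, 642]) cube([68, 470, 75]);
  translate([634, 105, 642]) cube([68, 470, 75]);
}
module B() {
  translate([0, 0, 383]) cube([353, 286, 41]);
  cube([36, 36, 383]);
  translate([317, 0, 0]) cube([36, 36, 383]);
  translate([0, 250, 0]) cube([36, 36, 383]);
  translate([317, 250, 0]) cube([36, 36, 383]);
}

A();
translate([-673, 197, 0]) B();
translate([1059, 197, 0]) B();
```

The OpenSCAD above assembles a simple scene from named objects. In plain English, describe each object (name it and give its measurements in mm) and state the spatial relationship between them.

A is a table with a 739×680 mm rectangular top, 27 mm thick, top surface at z = 744 mm, supported by four 68×68 mm square legs, each inset 37 mm from the nearest pair of top edges, running from the floor. Four apron rails, 68 mm thick and 75 mm tall, run between adjacent legs with their top edges flush with the underside of the top and their outer faces flush with the legs' outer faces.

B is a simple wooden stool: a rectangular seat 353 mm (x) by 286 mm (y), 41 mm thick, top face at z = 424 mm, on four square legs, each 36×36 mm in cross-section. The legs rest on z = 0, each flush with a corner of the seat.

Two stools sit around the table at the −x, +x sides.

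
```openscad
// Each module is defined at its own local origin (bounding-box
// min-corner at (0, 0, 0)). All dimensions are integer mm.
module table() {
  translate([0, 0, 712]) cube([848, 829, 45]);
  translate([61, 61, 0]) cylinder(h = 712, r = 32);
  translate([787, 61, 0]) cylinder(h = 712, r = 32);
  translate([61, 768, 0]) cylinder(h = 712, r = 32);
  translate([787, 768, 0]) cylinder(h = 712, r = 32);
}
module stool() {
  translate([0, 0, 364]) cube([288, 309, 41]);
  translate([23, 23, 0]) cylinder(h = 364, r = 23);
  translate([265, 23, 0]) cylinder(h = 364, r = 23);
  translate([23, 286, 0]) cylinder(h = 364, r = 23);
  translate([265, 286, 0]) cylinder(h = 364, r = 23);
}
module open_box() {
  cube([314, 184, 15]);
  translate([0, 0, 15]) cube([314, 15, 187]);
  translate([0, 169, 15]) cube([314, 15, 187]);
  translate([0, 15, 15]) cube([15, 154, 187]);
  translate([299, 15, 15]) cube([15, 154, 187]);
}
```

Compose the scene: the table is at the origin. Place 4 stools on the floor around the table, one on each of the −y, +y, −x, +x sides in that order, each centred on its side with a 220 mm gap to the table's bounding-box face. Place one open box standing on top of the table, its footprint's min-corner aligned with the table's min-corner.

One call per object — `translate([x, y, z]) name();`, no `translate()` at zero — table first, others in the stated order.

table();
translate([280, -529, 0]) stool();
translate([280, 1049, 0]) stool();
translate([-508, 260, 0]) stool();
translate([1068, 260, 0]) stool();
translate([0, 0, 757]) open_box();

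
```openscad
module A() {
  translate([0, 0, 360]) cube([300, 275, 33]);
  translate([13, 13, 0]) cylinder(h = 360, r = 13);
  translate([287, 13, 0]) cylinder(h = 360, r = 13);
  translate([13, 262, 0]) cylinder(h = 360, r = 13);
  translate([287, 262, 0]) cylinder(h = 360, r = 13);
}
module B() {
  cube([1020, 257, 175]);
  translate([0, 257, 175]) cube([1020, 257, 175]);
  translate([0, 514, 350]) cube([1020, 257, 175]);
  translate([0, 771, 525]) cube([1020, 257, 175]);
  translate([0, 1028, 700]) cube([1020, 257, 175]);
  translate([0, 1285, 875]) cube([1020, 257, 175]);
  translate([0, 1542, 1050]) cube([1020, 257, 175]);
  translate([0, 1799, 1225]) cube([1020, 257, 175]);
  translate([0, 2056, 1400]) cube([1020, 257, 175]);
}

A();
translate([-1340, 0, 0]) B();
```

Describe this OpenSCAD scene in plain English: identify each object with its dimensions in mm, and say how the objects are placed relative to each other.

A is a simple wooden stool: a rectangular seat 300 mm (x) by 275 mm (y), 33 mm thick, top face at z = 393 mm, on four round legs, each 26 mm in diameter. The legs rest on z = 0, each leg's axis is inset half a diameter from the nearest pair of seat edges (so the leg's bounding box is flush with the corner).

B is a straight staircase of 9 solid steps. Each step is 1020 mm wide (x), 257 mm deep (y, the going) and 175 mm tall (the rise). The first step rests on the floor; each subsequent step sits one going further in +y and one rise higher in +z, directly behind and above the previous step with no overlap.

The staircase is on the floor beside the stool on its −x side.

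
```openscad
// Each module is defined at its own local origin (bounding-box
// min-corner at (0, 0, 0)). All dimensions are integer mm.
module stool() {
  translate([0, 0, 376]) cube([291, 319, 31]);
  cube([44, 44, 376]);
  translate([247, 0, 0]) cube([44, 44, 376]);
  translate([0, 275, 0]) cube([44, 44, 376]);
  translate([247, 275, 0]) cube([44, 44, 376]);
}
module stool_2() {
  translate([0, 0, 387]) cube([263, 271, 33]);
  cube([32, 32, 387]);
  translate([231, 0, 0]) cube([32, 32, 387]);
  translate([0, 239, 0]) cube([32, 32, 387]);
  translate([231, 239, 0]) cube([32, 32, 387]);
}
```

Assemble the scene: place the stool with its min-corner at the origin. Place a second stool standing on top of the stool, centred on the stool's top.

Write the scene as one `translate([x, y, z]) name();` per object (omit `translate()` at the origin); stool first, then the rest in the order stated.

stool();
translate([14, 24, 407]) stool_2();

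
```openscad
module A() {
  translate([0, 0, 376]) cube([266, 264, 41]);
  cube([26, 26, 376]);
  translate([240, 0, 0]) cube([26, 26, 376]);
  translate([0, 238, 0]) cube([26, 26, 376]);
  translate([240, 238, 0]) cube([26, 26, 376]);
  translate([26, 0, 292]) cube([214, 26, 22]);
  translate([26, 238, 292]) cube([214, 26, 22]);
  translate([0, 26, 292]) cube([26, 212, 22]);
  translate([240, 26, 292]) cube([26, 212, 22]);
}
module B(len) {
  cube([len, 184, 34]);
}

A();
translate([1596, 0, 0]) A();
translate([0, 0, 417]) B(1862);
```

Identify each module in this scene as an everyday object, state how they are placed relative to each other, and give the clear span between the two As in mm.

Second stool starts at x = 1596; first ends at x = 266; clear span = 1596 − 266 = 1330 mm.

A is a stool. B is a beam. A beam spans the tops of two stools. The clear span between the two stools is 1330 mm.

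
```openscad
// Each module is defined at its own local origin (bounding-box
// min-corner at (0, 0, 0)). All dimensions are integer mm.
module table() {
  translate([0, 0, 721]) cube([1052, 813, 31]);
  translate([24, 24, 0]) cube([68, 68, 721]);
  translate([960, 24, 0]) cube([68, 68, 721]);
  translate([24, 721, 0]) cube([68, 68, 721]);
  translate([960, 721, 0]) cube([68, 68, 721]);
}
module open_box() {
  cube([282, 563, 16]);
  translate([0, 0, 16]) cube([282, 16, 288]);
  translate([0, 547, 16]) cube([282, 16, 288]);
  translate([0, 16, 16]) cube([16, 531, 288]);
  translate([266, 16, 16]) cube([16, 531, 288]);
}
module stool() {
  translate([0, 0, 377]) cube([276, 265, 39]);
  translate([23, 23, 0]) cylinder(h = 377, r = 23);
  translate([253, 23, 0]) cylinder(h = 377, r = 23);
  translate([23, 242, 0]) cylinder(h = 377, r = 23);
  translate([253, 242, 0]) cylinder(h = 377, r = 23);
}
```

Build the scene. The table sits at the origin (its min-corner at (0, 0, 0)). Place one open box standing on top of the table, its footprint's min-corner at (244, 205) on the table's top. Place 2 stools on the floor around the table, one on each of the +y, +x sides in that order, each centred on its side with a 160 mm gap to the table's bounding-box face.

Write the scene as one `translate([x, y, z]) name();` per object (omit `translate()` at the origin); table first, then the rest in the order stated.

table();
translate([244, 205, 752]) open_box();
translate([388, 973, 0]) stool();
translate([1212, 274, 0]) stool();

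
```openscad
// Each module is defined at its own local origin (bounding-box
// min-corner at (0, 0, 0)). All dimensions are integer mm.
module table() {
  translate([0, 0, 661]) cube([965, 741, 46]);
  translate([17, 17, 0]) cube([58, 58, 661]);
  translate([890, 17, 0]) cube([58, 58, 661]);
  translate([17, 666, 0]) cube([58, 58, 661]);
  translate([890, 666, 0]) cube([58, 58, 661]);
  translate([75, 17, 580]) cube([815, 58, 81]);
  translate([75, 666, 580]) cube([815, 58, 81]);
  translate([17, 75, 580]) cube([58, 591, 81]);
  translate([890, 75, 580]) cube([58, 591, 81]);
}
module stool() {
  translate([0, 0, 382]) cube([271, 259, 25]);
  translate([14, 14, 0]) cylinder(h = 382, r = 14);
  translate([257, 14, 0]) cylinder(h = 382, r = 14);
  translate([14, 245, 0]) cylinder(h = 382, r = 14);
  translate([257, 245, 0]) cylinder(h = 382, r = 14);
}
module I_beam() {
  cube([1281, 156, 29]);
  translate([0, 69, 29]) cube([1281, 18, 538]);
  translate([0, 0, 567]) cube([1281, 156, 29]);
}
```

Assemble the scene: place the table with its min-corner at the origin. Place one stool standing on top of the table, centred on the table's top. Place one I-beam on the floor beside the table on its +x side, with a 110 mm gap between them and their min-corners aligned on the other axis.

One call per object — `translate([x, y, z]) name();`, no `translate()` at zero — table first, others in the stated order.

table();
translate([347, 241, 707]) stool();
translate([1075, 0, 0]) I_beam();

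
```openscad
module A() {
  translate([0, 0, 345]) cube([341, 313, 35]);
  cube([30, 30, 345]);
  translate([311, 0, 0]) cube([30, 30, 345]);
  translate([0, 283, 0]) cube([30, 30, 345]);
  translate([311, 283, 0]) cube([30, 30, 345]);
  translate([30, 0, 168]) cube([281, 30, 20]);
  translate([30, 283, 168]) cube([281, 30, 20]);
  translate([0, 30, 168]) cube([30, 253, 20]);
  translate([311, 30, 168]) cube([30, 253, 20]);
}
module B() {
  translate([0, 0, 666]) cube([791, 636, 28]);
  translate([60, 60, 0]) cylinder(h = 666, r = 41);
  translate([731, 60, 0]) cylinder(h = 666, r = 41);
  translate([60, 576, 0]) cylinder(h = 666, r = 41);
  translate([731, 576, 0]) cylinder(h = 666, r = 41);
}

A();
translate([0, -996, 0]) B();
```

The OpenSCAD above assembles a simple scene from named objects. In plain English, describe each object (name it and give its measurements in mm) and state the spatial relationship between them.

A is a simple wooden stool: a rectangular seat 341 mm (x) by 313 mm (y), 35 mm thick, top face at z = 380 mm, on four square legs, each 30×30 mm in cross-section. The legs rest on z = 0, each flush with a corner of the seat. Four stretchers, 30 mm wide and 20 mm tall, connect adjacent legs with their undersides at z = 168 mm, each running between the inner faces of the legs it joins and aligned with the legs' outer faces on the other axis.

B is a table with a 791×636 mm rectangular top, 28 mm thick, top surface at z = 694 mm, supported by four round legs of 82 mm diameter, each leg's bounding box inset 19 mm from the nearest pair of top edges, running from the floor.

The table is on the floor beside the stool on its −y side.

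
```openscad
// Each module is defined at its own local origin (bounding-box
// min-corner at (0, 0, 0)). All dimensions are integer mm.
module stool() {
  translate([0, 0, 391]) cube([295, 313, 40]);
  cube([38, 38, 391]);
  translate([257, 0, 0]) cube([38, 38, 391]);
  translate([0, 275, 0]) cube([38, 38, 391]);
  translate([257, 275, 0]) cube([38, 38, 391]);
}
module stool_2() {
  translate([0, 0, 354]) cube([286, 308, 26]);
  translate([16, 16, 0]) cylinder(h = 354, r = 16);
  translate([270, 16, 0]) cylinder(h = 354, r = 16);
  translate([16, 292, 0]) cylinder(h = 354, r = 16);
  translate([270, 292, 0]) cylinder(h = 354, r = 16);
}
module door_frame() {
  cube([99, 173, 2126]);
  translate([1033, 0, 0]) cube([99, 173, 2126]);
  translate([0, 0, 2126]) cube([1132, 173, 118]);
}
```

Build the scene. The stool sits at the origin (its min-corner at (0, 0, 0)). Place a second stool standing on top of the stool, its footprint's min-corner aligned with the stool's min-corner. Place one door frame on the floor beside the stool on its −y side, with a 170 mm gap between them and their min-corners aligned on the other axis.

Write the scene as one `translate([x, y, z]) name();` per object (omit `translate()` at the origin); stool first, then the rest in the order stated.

stool();
translate([0, 0, 431]) stool_2();
translate([0, -343, 0]) door_frame();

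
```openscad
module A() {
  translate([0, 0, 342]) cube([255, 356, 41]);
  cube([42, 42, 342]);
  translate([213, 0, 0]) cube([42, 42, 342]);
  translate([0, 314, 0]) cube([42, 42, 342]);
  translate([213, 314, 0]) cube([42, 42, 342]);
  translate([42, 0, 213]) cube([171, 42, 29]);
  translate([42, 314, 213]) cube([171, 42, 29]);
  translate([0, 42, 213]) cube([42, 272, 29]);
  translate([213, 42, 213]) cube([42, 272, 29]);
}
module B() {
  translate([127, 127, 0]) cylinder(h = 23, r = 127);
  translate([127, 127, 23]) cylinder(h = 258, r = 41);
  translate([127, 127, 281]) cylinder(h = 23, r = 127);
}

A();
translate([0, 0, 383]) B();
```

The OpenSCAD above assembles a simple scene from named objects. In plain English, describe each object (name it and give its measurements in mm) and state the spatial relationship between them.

A is a simple wooden stool: a rectangular seat 255 mm (x) by 356 mm (y), 41 mm thick, top face at z = 383 mm, on four square legs, each 42×42 mm in cross-section. The legs rest on z = 0, each flush with a corner of the seat. Four stretchers, 42 mm wide and 29 mm tall, connect adjacent legs with their undersides at z = 213 mm, each running between the inner faces of the legs it joins and aligned with the legs' outer faces on the other axis.

B is a spool: two coaxial disc flanges of radius 127 mm and thickness 23 mm, joined by a core cylinder of radius 41 mm and height 258 mm. The lower flange rests on z = 0 and the three cylinders share a vertical axis.

The spool is on top of the stool.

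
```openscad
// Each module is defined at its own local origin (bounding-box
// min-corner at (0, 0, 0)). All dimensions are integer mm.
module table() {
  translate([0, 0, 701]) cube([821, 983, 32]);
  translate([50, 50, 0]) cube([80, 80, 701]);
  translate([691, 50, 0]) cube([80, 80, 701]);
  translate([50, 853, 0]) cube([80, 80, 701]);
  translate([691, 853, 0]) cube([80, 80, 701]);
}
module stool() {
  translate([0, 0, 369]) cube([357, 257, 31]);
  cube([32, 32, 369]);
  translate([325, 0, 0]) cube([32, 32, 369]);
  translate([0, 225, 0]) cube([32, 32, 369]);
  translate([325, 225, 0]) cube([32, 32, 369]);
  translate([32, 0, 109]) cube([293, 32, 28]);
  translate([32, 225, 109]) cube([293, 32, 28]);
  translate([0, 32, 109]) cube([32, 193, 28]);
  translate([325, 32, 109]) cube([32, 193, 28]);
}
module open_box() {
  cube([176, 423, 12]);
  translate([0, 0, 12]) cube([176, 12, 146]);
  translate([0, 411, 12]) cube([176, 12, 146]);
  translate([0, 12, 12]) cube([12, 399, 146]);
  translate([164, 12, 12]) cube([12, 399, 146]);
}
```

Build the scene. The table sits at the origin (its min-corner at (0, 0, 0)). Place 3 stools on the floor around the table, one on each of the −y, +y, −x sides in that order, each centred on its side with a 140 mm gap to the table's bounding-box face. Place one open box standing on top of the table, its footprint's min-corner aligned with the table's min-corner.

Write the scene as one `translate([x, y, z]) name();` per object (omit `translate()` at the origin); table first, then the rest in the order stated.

table();
translate([232, -397, 0]) stool();
translate([232, 1123, 0]) stool();
translate([-497, 363, 0]) stool();
translate([0, 0, 733]) open_box();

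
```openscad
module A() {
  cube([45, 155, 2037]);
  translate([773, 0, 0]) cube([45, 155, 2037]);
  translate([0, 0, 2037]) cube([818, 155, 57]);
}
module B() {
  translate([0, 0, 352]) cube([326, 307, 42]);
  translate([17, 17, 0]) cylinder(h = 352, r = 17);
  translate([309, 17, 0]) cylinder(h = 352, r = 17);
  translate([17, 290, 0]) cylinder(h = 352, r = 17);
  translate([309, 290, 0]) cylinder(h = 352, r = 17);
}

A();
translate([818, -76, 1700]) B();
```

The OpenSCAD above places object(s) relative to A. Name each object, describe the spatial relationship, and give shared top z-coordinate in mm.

Both tops at z = 2094 mm.

A is a door frame. B is a stool. The stool is beside the door frame with their tops flush at z = 2094. The shared top z-coordinate is 2094 mm.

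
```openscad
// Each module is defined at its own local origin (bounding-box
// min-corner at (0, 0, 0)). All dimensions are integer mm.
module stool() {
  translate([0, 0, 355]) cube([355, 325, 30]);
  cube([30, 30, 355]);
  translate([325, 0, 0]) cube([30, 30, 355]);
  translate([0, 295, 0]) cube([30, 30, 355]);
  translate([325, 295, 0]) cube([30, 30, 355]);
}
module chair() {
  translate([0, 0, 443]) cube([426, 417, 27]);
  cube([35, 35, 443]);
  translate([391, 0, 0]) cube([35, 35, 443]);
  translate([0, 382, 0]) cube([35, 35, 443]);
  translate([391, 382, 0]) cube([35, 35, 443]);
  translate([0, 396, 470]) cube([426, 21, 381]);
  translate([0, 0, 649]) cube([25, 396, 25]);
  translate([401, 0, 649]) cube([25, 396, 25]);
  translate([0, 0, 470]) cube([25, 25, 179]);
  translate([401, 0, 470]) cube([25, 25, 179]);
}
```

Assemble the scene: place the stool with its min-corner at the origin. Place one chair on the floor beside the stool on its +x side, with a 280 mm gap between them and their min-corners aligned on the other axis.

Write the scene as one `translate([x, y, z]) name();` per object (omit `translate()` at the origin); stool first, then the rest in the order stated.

stool();
translate([635, 0, 0]) chair();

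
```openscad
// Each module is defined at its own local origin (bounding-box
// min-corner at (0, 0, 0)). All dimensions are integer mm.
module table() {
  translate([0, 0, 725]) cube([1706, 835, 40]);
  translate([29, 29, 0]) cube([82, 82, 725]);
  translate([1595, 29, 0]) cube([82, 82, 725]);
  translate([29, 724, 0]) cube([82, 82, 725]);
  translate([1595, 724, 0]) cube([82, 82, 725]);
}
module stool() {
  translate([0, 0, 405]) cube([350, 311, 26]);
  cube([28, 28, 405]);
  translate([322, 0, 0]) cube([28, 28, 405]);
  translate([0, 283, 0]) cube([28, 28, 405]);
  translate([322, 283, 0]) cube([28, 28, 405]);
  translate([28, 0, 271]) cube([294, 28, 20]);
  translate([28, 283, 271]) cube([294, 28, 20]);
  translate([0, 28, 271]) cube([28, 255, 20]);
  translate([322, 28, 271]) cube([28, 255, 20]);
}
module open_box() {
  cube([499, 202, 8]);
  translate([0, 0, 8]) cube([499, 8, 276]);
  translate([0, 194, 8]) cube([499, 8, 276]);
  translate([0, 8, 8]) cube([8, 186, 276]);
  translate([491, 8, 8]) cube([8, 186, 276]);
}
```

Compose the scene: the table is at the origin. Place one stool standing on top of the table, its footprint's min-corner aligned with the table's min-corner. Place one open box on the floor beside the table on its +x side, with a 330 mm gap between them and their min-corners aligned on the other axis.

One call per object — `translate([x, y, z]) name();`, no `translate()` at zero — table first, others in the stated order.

table();
translate([0, 0, 765]) stool();
translate([2036, 0, 0]) open_box();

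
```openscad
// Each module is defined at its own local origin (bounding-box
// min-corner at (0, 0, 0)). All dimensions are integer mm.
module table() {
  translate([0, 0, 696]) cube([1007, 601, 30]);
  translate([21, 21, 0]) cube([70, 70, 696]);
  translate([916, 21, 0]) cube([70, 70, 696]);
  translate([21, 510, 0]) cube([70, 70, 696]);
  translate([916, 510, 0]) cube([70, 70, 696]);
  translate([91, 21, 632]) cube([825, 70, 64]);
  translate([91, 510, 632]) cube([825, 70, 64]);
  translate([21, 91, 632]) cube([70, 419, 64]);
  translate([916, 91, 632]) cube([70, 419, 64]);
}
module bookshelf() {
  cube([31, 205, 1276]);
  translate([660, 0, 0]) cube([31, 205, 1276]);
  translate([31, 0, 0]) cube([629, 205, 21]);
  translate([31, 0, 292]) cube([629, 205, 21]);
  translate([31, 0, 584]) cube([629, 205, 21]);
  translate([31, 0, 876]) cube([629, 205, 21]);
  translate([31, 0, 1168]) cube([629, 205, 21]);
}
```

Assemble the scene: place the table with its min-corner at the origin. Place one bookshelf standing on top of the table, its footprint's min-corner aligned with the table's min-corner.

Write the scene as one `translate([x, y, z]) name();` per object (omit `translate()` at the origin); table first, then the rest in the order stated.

table();
translate([0, 0, 726]) bookshelf();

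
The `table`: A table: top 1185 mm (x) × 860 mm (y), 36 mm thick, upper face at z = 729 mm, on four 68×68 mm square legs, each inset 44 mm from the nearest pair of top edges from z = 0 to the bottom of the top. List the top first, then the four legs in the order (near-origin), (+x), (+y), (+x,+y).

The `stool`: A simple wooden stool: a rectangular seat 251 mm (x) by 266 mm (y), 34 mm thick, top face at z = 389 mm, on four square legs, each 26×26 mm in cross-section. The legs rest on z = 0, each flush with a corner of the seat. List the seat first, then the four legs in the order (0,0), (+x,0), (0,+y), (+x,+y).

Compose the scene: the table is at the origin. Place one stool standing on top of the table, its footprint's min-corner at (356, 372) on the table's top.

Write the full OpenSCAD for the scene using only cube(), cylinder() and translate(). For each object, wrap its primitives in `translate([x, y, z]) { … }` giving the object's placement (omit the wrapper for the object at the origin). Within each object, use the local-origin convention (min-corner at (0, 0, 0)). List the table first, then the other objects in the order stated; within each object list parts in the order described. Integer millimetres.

translate([0, 0, 693]) cube([1185, 860, 36]);
translate([44, 44, 0]) cube([68, 68, 693]);
translate([1073, 44, 0]) cube([68, 68, 693]);
translate([44, 748, 0]) cube([68, 68, 693]);
translate([1073, 748, 0]) cube([68, 68, 693]);
translate([356, 372, 729]) {
  translate([0, 0, 355]) cube([251, 266, 34]);
  cube([26, 26, 355]);
  translate([225, 0, 0]) cube([26, 26, 355]);
  translate([0, 240, 0]) cube([26, 26, 355]);
  translate([225, 240, 0]) cube([26, 26, 355]);
}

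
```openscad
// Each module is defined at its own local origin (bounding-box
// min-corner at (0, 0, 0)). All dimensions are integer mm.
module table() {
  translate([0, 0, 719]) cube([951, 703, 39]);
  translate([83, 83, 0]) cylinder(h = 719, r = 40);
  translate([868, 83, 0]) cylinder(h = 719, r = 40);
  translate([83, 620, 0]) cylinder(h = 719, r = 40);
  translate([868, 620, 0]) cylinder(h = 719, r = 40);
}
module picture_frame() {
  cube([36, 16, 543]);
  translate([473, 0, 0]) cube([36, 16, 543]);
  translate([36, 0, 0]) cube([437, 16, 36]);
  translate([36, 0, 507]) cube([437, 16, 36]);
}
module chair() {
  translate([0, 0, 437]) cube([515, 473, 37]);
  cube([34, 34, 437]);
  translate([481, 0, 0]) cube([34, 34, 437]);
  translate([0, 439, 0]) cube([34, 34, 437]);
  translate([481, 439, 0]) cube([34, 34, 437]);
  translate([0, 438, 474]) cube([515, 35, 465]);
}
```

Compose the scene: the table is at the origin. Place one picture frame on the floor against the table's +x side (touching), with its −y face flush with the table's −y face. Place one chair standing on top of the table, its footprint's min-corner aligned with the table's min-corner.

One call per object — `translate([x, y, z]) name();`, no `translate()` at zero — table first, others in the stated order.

table();
translate([951, 0, 0]) picture_frame();
translate([0, 0, 758]) chair();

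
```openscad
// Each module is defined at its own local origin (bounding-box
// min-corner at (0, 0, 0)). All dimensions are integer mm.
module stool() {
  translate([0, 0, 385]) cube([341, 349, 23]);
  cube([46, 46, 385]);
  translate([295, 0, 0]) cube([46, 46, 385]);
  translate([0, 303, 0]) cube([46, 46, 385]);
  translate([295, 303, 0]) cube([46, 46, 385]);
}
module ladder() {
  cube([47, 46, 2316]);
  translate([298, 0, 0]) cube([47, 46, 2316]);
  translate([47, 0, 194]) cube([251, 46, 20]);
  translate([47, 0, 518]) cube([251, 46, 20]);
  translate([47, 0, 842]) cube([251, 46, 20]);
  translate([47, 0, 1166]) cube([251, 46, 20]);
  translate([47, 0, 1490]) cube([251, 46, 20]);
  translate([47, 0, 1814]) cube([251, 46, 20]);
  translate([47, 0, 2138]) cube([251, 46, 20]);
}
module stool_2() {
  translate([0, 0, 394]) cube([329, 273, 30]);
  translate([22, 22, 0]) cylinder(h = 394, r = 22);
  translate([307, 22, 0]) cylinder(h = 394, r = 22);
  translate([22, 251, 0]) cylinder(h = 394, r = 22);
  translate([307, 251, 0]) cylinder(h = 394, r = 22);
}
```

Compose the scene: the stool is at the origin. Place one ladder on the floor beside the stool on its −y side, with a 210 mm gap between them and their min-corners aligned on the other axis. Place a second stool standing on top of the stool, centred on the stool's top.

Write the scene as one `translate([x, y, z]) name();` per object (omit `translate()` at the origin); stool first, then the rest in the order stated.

stool();
translate([0, -256, 0]) ladder();
translate([6, 38, 408]) stool_2();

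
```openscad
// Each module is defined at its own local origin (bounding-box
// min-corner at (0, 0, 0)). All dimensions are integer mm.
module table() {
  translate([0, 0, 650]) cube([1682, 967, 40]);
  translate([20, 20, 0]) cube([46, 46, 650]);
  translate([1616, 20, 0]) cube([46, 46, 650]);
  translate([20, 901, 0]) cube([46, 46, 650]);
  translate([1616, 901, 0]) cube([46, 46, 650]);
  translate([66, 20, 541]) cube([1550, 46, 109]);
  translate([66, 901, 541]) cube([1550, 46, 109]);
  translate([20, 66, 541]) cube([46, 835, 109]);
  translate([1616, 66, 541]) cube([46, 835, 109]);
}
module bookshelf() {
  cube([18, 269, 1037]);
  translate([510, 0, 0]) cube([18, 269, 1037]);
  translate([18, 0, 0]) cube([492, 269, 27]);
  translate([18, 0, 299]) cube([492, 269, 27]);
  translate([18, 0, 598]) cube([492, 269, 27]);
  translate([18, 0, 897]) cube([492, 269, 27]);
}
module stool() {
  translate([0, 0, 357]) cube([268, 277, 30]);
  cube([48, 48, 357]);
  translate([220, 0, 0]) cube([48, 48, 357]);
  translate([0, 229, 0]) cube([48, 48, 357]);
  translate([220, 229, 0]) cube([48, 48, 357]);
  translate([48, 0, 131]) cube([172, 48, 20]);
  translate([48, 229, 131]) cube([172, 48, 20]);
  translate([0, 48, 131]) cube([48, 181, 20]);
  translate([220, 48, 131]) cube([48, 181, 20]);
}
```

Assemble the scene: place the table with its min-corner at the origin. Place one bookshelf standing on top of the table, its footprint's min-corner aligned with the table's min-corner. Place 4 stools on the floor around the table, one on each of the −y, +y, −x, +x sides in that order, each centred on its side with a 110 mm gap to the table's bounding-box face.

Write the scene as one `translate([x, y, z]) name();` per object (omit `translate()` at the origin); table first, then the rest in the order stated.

table();
translate([0, 0, 690]) bookshelf();
translate([707, -387, 0]) stool();
translate([707, 1077, 0]) stool();
translate([-378, 345, 0]) stool();
translate([1792, 345, 0]) stool();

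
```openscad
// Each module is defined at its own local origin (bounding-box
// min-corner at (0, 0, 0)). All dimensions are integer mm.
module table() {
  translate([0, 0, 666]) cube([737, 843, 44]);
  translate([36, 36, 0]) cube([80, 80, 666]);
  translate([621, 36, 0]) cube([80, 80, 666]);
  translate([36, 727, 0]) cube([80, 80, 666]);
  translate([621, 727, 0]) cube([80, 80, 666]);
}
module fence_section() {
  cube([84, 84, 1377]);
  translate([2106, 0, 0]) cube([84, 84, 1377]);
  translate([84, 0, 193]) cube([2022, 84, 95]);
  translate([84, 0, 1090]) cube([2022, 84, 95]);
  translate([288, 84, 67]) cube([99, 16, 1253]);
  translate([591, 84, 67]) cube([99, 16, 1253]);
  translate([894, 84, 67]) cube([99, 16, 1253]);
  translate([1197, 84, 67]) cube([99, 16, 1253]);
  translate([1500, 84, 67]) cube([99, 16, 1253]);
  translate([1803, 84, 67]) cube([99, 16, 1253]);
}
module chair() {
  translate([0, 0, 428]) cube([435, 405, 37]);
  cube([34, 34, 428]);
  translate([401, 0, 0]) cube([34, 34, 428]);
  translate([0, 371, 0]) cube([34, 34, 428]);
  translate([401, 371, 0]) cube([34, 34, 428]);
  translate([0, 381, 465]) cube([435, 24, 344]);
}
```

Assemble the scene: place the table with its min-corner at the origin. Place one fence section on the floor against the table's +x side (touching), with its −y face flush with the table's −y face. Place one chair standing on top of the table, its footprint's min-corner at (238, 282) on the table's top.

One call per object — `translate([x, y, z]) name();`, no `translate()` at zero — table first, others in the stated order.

table();
translate([737, 0, 0]) fence_section();
translate([238, 282, 710]) chair();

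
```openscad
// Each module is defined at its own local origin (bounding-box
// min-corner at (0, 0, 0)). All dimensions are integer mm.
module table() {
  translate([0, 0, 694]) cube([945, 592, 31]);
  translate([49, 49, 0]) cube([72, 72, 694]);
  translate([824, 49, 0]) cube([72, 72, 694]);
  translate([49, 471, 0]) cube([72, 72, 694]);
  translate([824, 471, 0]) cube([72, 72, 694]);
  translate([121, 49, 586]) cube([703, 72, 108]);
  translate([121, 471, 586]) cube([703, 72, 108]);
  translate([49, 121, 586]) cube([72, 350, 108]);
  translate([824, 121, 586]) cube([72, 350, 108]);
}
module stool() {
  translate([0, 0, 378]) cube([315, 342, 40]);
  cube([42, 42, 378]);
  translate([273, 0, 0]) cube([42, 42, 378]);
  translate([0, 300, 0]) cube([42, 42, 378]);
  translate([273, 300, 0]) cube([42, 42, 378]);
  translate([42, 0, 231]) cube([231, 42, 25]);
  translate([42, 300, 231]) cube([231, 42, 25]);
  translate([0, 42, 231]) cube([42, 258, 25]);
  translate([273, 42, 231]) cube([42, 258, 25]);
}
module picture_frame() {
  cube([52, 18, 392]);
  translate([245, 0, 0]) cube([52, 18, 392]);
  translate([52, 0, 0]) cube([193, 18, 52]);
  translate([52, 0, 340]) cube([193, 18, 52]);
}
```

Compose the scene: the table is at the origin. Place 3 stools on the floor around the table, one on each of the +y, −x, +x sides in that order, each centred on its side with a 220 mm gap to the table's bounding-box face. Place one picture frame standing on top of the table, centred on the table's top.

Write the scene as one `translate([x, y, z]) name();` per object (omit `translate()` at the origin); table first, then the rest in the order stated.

table();
translate([315, 812, 0]) stool();
translate([-535, 125, 0]) stool();
translate([1165, 125, 0]) stool();
translate([324, 287, 725]) picture_frame();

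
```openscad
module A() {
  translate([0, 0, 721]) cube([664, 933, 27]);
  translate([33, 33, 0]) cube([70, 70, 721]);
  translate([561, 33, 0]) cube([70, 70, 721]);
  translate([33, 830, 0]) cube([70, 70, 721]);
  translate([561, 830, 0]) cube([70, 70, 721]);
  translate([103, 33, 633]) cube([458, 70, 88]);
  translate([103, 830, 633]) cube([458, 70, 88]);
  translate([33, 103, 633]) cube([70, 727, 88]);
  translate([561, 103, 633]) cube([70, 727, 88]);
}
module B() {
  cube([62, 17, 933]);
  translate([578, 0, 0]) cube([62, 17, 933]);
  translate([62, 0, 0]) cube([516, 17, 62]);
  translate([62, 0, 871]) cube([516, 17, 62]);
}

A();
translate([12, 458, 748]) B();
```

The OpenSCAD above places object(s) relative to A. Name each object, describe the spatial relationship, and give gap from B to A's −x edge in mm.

A is a table. B is a picture frame. The picture frame is on top of the table, centred. The gap from the picture frame to the table's −x edge is 12 mm.

The picture frame's min-x is at 12; the table's min-x is 0; gap = 12 mm.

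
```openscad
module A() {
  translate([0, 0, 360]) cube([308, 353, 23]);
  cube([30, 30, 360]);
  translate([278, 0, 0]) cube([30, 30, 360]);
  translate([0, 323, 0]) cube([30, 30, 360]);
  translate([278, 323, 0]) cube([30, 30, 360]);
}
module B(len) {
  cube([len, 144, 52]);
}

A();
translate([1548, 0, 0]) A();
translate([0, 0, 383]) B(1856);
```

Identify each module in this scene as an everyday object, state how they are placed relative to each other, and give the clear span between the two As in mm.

A is a stool. B is a beam. A beam spans the tops of two stools. The clear span between the two stools is 1240 mm.

Second stool starts at x = 1548; first ends at x = 308; clear span = 1548 − 308 = 1240 mm.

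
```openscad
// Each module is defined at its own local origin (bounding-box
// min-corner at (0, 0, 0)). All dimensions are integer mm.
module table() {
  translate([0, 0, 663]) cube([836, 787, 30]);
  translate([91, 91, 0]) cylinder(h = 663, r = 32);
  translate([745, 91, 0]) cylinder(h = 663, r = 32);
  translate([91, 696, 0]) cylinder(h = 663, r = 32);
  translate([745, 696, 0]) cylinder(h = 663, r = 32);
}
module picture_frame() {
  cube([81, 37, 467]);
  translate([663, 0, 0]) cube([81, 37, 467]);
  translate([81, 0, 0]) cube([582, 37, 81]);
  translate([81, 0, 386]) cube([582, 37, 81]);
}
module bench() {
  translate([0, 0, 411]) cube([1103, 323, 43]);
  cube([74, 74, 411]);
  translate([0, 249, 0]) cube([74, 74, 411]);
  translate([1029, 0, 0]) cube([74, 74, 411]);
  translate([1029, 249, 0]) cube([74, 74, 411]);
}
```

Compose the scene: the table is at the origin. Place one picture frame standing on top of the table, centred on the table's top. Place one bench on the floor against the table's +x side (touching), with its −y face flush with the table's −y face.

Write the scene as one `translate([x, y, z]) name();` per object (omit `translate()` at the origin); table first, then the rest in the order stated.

table();
translate([46, 375, 693]) picture_frame();
translate([836, 0, 0]) bench();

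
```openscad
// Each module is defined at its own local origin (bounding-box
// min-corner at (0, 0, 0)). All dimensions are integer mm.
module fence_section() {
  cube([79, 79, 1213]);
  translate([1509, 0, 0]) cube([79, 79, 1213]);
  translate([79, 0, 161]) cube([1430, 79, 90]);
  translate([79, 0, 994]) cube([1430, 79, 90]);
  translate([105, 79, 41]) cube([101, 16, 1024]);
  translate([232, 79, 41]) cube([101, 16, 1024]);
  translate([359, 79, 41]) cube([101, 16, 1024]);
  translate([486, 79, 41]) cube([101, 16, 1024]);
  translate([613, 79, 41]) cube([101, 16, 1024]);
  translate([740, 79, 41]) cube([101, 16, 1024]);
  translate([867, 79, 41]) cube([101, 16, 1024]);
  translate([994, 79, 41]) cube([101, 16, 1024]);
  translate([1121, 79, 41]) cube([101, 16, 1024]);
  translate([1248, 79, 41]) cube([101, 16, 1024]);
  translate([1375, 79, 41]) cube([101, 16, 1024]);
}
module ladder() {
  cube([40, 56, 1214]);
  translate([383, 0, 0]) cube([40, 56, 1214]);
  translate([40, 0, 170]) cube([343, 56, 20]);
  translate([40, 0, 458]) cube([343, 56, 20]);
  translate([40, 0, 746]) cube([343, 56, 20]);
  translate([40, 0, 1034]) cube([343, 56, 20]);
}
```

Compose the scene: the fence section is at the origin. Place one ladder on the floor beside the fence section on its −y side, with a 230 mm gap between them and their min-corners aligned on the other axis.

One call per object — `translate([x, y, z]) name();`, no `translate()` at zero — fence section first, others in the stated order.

fence_section();
translate([0, -286, 0]) ladder();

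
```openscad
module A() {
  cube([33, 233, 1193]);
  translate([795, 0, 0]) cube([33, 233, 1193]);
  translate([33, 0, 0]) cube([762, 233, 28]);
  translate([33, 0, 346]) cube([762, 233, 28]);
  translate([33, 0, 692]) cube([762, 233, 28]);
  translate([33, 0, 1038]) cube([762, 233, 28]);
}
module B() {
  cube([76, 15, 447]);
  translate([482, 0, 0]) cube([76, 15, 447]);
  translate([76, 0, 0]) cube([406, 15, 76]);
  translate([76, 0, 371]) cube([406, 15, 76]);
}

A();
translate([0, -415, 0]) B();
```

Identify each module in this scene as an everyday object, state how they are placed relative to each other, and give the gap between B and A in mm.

The picture frame's nearest face is 400 mm from the bookshelf's −y face.

A is a bookshelf. B is a picture frame. The picture frame is on the floor beside the bookshelf on its −y side. The gap between the picture frame and the bookshelf is 400 mm.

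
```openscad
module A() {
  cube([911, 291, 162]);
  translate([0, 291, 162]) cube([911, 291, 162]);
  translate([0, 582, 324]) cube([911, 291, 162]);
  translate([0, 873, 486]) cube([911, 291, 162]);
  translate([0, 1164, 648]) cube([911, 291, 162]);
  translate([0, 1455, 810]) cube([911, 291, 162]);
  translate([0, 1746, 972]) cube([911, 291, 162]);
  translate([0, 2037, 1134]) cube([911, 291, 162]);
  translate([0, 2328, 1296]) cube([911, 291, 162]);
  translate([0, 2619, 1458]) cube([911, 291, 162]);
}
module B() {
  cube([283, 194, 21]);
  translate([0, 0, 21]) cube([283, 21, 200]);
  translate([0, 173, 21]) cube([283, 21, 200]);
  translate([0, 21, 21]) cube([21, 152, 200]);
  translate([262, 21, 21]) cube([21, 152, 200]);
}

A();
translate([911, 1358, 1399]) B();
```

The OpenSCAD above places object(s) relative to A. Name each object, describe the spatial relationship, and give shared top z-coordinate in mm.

A is a staircase. B is an open box. The open box is beside the staircase with their tops flush at z = 1620. The shared top z-coordinate is 1620 mm.

Both tops at z = 1620 mm.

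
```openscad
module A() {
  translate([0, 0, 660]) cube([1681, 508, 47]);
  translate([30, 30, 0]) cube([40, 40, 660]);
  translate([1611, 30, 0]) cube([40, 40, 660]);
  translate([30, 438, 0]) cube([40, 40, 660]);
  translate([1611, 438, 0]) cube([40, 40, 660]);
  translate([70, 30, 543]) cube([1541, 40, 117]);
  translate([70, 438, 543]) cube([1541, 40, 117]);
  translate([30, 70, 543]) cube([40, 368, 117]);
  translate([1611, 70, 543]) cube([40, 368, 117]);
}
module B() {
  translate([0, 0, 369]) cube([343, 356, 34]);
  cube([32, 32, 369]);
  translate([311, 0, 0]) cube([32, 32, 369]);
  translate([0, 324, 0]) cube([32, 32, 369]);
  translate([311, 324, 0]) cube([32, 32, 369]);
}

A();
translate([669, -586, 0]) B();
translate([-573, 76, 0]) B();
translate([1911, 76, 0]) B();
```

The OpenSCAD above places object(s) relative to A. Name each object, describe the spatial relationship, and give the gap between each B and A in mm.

A is a table. B is a stool. Three stools sit around the table at the −y, −x, +x sides. The gap between each stool and the table is 230 mm.

Each stool's nearest face is 230 mm from the table's bounding box.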